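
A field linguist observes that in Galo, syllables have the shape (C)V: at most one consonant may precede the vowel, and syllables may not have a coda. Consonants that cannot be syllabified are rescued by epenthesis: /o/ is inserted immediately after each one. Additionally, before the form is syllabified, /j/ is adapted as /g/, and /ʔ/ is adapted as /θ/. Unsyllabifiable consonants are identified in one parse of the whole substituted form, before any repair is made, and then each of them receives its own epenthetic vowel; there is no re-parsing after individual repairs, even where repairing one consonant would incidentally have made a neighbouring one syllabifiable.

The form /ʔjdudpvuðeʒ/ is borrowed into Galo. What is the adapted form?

θogodudopovuðeʒo

Substitution: /ʔ/ → /θ/, /j/ → /g/, giving /θgdudpvuðeʒ/.
Syllabifying with onset maximization leaves /θ/, /g/, /d/, /p/, /ʒ/ stranded (no codas are permitted; onsets are limited to one consonant).
Each unlicensed consonant becomes the onset of a new syllable: /θ/ → /θo/, /g/ → /go/, /d/ → /do/, /p/ → /po/, /ʒ/ → /ʒo/.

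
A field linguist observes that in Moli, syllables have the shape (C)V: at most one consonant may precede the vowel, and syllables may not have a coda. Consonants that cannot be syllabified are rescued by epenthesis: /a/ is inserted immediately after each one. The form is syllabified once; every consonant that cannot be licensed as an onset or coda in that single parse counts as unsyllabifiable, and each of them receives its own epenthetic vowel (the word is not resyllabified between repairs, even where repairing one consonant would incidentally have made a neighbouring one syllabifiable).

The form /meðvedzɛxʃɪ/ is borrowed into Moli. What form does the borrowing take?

meðavedazɛxaʃɪ

Under (C)V, the unsyllabifiable consonants are /ð/, /d/, /x/ (no codas are permitted; onsets are limited to one consonant).
Inserting the epenthetic vowel yields /ð/ → /ða/, /d/ → /da/, /x/ → /xa/.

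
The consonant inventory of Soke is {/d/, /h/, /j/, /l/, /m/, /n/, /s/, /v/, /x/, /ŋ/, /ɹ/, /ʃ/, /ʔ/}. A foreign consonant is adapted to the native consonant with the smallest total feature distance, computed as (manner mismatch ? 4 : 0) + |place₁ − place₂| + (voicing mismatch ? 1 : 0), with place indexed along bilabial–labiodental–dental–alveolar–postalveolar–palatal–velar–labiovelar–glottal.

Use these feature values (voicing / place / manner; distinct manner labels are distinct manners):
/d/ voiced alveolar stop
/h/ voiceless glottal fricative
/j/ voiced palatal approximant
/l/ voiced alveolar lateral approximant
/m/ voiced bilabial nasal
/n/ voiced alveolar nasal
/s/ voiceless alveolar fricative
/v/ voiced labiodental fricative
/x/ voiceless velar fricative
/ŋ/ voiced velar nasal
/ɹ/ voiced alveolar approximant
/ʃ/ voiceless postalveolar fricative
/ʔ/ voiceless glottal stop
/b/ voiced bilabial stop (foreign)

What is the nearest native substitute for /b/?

/d/ is closest: same manner (stop), place distance 3 (bilabial→alveolar), same voicing; total 3. Next closest is /m/ at distance 4.

d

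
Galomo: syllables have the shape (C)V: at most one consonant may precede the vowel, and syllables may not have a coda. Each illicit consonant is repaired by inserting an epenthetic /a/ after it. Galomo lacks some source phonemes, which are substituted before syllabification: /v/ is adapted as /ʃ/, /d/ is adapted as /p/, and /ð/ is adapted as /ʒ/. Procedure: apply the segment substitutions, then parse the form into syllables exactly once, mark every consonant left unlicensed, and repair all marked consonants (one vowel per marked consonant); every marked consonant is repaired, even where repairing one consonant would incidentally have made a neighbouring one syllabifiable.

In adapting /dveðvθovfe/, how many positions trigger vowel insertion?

After substitution the input is /pʃeʒʃθoʃfe/.
The unsyllabifiable consonants are /p/, /ʒ/, /ʃ/, /ʃ/; each receives one epenthetic vowel.

4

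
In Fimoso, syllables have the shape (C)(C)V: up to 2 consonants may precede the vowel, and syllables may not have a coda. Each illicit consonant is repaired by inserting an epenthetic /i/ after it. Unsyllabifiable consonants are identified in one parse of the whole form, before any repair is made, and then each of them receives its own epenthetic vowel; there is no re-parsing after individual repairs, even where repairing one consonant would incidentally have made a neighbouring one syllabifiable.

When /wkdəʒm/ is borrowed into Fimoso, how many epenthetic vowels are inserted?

3

The unsyllabifiable consonants are /w/, /ʒ/, /m/; each receives one epenthetic vowel.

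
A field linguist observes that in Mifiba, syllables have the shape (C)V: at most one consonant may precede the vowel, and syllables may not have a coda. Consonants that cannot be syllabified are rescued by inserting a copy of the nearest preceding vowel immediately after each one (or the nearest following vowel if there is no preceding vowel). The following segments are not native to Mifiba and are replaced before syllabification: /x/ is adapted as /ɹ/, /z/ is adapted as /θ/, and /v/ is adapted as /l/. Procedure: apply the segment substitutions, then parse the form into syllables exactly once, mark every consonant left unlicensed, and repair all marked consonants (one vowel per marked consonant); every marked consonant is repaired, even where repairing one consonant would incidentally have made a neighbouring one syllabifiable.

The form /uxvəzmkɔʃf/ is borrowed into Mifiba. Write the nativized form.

Substitution: /x/ → /ɹ/, /v/ → /l/, /z/ → /θ/, giving /uɹləθmkɔʃf/.
Syllabifying with onset maximization leaves /ɹ/, /θ/, /m/, /ʃ/, /f/ stranded (no codas are permitted; onsets are limited to one consonant).
Each unlicensed consonant becomes the onset of a new syllable: /ɹ/ → /ɹu/, /θ/ → /θə/, /m/ → /mə/, /ʃ/ → /ʃɔ/, /f/ → /fɔ/.

uɹuləθəməkɔʃɔfɔ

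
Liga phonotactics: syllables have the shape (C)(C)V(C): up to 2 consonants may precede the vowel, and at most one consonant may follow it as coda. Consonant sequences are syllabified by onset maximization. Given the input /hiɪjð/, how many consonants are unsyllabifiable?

1

Syllabifying with onset maximization leaves /ð/ stranded (at most one coda consonant is licensed; onsets may contain at most 2 consonants).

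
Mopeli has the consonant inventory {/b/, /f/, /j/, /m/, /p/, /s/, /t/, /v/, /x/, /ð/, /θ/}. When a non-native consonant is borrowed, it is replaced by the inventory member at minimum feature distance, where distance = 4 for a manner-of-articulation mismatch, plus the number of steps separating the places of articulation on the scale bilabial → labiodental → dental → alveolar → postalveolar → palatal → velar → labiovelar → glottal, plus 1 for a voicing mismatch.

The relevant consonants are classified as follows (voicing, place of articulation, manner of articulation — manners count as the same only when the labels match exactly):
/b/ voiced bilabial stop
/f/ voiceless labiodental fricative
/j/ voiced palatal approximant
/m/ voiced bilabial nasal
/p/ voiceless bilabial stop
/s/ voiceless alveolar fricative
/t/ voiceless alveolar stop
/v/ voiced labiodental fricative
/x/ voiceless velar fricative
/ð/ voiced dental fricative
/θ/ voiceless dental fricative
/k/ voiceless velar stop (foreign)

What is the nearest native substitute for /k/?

/t/ is closest: same manner (stop), place distance 3 (velar→alveolar), same voicing; total 3. Next closest is /x/ at distance 4.

t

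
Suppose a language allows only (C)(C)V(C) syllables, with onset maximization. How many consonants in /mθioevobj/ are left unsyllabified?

1

Syllabifying with onset maximization leaves /j/ stranded (at most one coda consonant is licensed; onsets may contain at most 2 consonants).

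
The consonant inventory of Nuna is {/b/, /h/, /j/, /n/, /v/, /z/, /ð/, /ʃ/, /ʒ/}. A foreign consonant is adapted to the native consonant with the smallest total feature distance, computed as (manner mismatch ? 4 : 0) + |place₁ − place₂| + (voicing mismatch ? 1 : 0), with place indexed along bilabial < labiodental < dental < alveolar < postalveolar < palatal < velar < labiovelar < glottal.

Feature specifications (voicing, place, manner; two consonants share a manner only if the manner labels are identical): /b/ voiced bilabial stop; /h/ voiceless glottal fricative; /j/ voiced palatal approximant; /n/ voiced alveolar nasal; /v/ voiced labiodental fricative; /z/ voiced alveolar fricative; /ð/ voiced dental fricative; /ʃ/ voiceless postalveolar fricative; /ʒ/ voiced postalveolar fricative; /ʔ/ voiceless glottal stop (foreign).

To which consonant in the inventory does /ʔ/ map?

h

/h/ is closest: manner differs (stop→fricative, +4), place distance 0 (glottal→glottal), same voicing; total 4. Next closest is /j/ at distance 8.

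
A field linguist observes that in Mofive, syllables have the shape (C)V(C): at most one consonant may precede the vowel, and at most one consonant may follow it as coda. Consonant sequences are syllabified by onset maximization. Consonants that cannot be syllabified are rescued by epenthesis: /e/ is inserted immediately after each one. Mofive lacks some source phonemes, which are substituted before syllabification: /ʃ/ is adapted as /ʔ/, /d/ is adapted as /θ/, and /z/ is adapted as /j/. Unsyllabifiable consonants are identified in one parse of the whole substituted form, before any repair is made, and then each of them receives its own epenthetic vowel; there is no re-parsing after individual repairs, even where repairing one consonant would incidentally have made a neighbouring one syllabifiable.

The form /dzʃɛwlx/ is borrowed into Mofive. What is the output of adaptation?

θejeʔɛwlexe

Substitution: /d/ → /θ/, /z/ → /j/, /ʃ/ → /ʔ/, giving /θjʔɛwlx/.
Under (C)V(C), the unsyllabifiable consonants are /θ/, /j/, /l/, /x/ (at most one coda consonant is licensed; onsets are limited to one consonant).
Inserting the epenthetic vowel yields /θ/ → /θe/, /j/ → /je/, /l/ → /le/, /x/ → /xe/.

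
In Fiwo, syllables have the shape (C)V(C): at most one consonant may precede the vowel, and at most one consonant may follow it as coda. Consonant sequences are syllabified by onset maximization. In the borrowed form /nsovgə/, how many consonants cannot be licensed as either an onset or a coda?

Under (C)V(C), the unsyllabifiable consonants are /n/ (at most one coda consonant is licensed; onsets are limited to one consonant).

1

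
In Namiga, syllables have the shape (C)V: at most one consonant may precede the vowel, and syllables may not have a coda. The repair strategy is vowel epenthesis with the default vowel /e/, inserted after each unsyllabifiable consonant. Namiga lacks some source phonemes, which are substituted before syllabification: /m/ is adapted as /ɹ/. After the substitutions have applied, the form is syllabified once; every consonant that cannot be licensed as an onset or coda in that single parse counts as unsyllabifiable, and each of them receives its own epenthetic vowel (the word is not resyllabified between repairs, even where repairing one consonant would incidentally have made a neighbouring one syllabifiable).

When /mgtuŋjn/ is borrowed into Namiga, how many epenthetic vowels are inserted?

After substitution the input is /ɹgtuŋjn/.
The unsyllabifiable consonants are /ɹ/, /g/, /ŋ/, /j/, /n/; each receives one epenthetic vowel.

5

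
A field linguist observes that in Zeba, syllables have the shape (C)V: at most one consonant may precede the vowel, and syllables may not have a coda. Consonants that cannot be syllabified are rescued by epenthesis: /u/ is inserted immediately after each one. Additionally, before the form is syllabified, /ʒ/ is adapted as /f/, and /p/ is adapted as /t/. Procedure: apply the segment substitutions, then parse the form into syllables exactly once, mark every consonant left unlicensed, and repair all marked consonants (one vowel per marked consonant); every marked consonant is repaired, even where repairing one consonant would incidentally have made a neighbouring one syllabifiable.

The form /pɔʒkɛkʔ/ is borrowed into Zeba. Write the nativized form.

tɔfukɛkuʔu

Substitution: /p/ → /t/, /ʒ/ → /f/, giving /tɔfkɛkʔ/.
Syllabifying with onset maximization leaves /f/, /k/, /ʔ/ stranded (no codas are permitted; onsets are limited to one consonant).
Each unlicensed consonant becomes the onset of a new syllable: /f/ → /fu/, /k/ → /ku/, /ʔ/ → /ʔu/.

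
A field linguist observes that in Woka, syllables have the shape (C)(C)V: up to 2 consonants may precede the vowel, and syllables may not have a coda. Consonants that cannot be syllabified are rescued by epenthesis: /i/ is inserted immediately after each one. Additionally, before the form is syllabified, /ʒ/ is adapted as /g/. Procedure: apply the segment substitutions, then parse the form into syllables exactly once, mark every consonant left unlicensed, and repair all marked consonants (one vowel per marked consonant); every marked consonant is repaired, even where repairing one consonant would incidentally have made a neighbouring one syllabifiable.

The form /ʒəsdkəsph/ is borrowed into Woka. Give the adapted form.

gəsidkəsipihi

Substitution: /ʒ/ → /g/, giving /gəsdkəsph/.
Under (C)(C)V, the unsyllabifiable consonants are /s/, /s/, /p/, /h/ (no codas are permitted; onsets may contain at most 2 consonants).
Inserting the epenthetic vowel yields /s/ → /si/, /s/ → /si/, /p/ → /pi/, /h/ → /hi/.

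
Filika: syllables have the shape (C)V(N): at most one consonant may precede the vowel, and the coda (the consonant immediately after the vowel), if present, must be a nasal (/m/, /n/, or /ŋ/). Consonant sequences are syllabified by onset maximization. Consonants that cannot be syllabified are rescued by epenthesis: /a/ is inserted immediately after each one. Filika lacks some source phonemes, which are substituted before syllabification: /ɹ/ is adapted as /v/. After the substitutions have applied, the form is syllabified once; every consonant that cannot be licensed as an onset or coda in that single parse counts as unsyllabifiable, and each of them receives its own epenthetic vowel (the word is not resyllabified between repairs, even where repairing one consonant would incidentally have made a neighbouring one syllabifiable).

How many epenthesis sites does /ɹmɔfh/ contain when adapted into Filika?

After substitution the input is /vmɔfh/.
The unsyllabifiable consonants are /v/, /f/, /h/; each receives one epenthetic vowel.

3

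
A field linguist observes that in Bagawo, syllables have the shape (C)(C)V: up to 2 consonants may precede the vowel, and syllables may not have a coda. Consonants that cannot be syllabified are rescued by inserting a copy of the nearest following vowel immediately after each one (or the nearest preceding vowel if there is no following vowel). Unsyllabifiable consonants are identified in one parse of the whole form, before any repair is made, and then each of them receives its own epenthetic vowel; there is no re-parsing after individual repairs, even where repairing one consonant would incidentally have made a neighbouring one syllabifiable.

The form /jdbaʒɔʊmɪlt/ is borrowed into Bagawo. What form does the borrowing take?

jadbaʒɔʊmɪlɪtɪ

Syllabifying with onset maximization leaves /j/, /l/, /t/ stranded (no codas are permitted; onsets may contain at most 2 consonants).
Inserting the epenthetic vowel yields /j/ → /ja/, /l/ → /lɪ/, /t/ → /tɪ/.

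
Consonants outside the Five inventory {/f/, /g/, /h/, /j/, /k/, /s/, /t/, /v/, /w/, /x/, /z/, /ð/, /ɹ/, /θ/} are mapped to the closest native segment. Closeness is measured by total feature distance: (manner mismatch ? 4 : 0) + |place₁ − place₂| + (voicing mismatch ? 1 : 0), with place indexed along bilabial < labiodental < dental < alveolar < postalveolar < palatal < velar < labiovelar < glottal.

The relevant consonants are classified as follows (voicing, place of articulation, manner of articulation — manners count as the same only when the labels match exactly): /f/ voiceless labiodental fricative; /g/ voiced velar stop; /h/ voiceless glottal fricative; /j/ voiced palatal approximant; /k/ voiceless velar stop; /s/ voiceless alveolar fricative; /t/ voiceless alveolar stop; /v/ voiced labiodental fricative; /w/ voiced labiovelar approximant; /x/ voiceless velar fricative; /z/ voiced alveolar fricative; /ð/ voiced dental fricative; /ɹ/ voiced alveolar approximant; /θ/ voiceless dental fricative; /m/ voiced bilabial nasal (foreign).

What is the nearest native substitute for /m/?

v

/v/ is closest: manner differs (nasal→fricative, +4), place distance 1 (bilabial→labiodental), same voicing; total 5. Next closest is /f/ at distance 6.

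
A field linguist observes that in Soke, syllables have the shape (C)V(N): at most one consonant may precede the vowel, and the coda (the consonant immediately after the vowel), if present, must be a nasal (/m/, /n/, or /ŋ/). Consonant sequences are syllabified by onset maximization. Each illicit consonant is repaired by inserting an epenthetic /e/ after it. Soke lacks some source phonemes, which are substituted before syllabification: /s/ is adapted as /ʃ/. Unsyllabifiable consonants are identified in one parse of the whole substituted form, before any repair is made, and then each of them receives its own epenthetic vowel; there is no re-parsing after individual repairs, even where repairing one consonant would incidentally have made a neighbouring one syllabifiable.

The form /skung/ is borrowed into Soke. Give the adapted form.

ʃekunge

Substitution: /s/ → /ʃ/, giving /ʃkung/.
Under (C)V(N), the unsyllabifiable consonants are /ʃ/, /g/ (only a nasal (/m/, /n/, or /ŋ/) is licensed in coda position; onsets are limited to one consonant).
Epenthesis after each stranded consonant: /ʃ/ → /ʃe/, /g/ → /ge/.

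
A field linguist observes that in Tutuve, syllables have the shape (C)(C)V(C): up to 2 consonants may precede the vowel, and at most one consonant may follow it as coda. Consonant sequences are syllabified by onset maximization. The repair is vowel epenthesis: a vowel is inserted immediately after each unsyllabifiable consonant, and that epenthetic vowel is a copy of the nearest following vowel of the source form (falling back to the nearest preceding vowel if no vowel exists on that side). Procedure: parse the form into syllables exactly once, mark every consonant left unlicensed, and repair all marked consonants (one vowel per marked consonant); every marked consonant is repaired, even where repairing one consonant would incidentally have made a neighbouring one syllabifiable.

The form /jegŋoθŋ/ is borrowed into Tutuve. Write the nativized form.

Syllabifying with onset maximization leaves /ŋ/ stranded (at most one coda consonant is licensed; onsets may contain at most 2 consonants).
Epenthesis after each stranded consonant: /ŋ/ → /ŋo/.

jegŋoθŋo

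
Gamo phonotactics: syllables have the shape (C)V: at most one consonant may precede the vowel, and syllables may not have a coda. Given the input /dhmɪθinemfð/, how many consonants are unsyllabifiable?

The consonants /d/, /h/, /m/, /f/, /ð/ cannot be parsed into a legal (C)V syllable (no codas are permitted; onsets are limited to one consonant).

5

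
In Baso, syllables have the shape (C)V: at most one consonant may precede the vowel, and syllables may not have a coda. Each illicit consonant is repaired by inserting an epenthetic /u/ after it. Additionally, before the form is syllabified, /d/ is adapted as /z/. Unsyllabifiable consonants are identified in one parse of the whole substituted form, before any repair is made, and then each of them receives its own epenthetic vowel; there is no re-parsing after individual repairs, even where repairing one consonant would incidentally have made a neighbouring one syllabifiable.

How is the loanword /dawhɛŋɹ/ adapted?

Substitution: /d/ → /z/, giving /zawhɛŋɹ/.
Under (C)V, the unsyllabifiable consonants are /w/, /ŋ/, /ɹ/ (no codas are permitted; onsets are limited to one consonant).
Each unlicensed consonant becomes the onset of a new syllable: /w/ → /wu/, /ŋ/ → /ŋu/, /ɹ/ → /ɹu/.

zawuhɛŋuɹu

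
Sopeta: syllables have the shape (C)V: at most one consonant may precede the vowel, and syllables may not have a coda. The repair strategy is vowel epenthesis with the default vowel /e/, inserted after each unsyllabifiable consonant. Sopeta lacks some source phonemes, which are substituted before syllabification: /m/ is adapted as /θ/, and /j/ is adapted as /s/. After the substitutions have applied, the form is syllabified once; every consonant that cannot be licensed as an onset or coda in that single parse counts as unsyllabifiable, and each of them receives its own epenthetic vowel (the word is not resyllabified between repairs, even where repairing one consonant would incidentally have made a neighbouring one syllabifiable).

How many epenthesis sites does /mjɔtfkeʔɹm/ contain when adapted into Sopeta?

After substitution the input is /θsɔtfkeʔɹθ/.
The unsyllabifiable consonants are /θ/, /t/, /f/, /ʔ/, /ɹ/, /θ/; each receives one epenthetic vowel.

6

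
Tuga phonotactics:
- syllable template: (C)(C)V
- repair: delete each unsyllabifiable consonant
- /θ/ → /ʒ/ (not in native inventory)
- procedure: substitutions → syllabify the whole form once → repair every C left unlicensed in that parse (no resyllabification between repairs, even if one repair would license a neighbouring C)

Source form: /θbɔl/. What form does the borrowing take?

Substitution: /θ/ → /ʒ/, giving /ʒbɔl/.
The consonants /l/ cannot be parsed into a legal (C)(C)V syllable (no codas are permitted; onsets may contain at most 2 consonants).
Deletion applies to /l/.

ʒbɔ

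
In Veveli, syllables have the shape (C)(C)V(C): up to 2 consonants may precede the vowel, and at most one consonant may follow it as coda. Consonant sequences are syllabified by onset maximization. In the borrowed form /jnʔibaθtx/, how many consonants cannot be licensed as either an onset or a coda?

3

Syllabifying with onset maximization leaves /j/, /t/, /x/ stranded (at most one coda consonant is licensed; onsets may contain at most 2 consonants).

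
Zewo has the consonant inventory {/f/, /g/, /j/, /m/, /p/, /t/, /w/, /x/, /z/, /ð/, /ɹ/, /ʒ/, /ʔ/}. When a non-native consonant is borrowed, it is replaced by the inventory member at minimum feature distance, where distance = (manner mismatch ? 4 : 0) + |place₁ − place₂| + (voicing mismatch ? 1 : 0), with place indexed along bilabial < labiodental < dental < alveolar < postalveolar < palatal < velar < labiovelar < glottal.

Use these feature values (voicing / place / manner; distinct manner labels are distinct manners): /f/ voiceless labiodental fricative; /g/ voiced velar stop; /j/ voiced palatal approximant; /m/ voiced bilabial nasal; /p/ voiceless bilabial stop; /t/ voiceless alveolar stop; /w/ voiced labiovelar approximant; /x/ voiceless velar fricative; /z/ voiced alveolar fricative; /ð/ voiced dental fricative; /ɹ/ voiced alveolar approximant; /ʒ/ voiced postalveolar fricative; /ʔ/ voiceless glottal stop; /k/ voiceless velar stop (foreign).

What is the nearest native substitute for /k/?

/g/ is closest: same manner (stop), place distance 0 (velar→velar), voicing differs (+1); total 1. Next closest is /ʔ/ at distance 2.

g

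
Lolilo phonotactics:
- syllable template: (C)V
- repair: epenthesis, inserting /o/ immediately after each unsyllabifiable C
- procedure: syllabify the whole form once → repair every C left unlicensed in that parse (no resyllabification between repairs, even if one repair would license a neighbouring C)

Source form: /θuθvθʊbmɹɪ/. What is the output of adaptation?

θuθovoθʊbomoɹɪ

Syllabifying with onset maximization leaves /θ/, /v/, /b/, /m/ stranded (no codas are permitted; onsets are limited to one consonant).
Inserting the epenthetic vowel yields /θ/ → /θo/, /v/ → /vo/, /b/ → /bo/, /m/ → /mo/.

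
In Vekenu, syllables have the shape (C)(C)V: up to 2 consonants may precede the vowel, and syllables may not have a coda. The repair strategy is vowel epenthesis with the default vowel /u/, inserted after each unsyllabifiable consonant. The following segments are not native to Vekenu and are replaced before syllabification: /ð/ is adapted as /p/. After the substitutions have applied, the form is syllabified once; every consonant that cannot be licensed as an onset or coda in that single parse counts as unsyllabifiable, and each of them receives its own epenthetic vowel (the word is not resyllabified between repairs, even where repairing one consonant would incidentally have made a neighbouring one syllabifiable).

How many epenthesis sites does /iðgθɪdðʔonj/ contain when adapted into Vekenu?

4

After substitution the input is /ipgθɪdpʔonj/.
The unsyllabifiable consonants are /p/, /d/, /n/, /j/; each receives one epenthetic vowel.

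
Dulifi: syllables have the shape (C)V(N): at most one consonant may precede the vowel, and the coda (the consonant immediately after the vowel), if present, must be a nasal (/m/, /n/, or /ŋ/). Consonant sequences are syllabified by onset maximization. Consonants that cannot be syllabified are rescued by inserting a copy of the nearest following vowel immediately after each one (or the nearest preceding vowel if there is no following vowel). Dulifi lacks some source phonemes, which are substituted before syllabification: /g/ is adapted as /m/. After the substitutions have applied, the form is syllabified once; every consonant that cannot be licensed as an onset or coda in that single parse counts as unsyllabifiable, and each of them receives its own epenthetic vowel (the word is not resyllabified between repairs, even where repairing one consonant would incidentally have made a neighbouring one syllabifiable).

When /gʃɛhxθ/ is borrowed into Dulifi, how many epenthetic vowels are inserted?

After substitution the input is /mʃɛhxθ/.
The unsyllabifiable consonants are /m/, /h/, /x/, /θ/; each receives one epenthetic vowel.

4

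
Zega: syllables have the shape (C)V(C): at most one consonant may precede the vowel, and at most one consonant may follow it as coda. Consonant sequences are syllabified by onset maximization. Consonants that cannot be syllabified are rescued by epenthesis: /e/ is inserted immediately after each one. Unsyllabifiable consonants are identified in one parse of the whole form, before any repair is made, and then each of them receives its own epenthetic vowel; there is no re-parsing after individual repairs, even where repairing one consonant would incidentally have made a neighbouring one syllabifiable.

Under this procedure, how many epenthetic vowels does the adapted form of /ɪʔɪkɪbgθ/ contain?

The unsyllabifiable consonants are /g/, /θ/; each receives one epenthetic vowel.

2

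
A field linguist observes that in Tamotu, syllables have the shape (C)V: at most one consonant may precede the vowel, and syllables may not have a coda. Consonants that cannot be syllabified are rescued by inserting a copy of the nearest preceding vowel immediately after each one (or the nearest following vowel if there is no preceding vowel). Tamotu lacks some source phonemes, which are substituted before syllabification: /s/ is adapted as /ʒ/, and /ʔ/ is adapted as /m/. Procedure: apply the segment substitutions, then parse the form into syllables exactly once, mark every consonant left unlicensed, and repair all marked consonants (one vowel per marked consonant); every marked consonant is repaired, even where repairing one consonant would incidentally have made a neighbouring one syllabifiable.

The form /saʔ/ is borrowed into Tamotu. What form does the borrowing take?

Substitution: /s/ → /ʒ/, /ʔ/ → /m/, giving /ʒam/.
Under (C)V, the unsyllabifiable consonants are /m/ (no codas are permitted; onsets are limited to one consonant).
Epenthesis after each stranded consonant: /m/ → /ma/.

ʒama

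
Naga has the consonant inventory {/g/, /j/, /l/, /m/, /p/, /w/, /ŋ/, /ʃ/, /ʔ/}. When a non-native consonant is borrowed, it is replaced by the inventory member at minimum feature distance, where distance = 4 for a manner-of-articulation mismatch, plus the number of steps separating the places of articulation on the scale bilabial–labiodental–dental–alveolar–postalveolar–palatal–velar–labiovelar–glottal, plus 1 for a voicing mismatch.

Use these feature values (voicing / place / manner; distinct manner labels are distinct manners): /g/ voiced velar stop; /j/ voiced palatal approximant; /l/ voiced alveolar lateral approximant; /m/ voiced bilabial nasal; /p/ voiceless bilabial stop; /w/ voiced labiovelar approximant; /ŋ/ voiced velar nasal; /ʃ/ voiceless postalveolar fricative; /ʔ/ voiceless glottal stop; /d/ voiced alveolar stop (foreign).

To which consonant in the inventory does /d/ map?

g

/g/ is closest: same manner (stop), place distance 3 (alveolar→velar), same voicing; total 3. Next closest is /l/ at distance 4.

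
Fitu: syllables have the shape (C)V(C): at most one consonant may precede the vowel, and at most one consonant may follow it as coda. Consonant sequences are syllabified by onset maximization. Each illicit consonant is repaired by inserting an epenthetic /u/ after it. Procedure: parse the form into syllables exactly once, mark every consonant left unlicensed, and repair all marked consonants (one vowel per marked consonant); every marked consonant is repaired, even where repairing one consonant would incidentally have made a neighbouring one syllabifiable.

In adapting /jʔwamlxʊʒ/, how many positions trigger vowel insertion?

3

The unsyllabifiable consonants are /j/, /ʔ/, /l/; each receives one epenthetic vowel.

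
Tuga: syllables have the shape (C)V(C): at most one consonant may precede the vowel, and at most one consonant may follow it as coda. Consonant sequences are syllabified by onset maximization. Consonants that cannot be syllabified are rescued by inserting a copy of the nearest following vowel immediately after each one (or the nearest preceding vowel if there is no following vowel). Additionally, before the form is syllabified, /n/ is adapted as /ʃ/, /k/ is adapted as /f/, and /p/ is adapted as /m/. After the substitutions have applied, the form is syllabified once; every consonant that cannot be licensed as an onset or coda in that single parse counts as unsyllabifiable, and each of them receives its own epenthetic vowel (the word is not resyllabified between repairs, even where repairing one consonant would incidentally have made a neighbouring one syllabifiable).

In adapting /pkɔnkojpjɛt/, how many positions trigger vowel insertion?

2

After substitution the input is /mfɔʃfojmjɛt/.
The unsyllabifiable consonants are /m/, /m/; each receives one epenthetic vowel.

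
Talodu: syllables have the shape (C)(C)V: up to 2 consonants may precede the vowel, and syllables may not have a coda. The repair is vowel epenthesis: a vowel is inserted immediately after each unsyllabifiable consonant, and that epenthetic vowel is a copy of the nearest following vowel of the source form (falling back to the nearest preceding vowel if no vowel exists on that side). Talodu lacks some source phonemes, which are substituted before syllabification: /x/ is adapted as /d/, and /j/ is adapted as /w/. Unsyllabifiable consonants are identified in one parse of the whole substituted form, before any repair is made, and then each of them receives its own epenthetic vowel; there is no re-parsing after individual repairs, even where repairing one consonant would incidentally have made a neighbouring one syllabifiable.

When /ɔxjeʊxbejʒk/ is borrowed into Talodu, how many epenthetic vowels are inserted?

3

After substitution the input is /ɔdweʊdbewʒk/.
The unsyllabifiable consonants are /w/, /ʒ/, /k/; each receives one epenthetic vowel.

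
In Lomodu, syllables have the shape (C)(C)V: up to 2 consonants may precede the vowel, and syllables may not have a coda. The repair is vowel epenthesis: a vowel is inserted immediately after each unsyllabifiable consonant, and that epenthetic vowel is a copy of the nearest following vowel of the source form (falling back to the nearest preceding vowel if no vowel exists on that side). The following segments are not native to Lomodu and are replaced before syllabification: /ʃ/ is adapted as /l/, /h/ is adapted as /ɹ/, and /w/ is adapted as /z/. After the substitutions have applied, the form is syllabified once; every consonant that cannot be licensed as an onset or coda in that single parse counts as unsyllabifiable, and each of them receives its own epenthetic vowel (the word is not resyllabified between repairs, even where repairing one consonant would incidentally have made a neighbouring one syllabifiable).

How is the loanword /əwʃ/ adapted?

əzələ

Substitution: /w/ → /z/, /ʃ/ → /l/, giving /əzl/.
Under (C)(C)V, the unsyllabifiable consonants are /z/, /l/ (no codas are permitted; onsets may contain at most 2 consonants).
Inserting the epenthetic vowel yields /z/ → /zə/, /l/ → /lə/.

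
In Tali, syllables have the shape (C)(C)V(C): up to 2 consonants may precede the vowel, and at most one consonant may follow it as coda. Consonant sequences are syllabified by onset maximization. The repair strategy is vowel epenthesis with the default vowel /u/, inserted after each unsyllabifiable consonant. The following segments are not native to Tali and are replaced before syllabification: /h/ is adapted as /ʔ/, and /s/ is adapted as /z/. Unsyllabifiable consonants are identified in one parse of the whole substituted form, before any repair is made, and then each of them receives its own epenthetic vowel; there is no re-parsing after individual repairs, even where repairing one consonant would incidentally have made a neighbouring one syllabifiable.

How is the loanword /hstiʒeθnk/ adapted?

ʔuztiʒeθnuku

Substitution: /h/ → /ʔ/, /s/ → /z/, giving /ʔztiʒeθnk/.
Under (C)(C)V(C), the unsyllabifiable consonants are /ʔ/, /n/, /k/ (at most one coda consonant is licensed; onsets may contain at most 2 consonants).
Epenthesis after each stranded consonant: /ʔ/ → /ʔu/, /n/ → /nu/, /k/ → /ku/.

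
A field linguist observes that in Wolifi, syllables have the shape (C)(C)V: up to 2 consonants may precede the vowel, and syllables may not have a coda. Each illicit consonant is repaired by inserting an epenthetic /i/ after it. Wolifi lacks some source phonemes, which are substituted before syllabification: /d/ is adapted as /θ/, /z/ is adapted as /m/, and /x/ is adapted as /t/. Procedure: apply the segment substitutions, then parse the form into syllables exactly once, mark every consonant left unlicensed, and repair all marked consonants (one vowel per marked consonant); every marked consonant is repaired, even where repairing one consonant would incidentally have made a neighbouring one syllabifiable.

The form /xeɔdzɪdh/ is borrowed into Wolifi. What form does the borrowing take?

teɔθmɪθihi

Substitution: /x/ → /t/, /d/ → /θ/, /z/ → /m/, giving /teɔθmɪθh/.
Syllabifying with onset maximization leaves /θ/, /h/ stranded (no codas are permitted; onsets may contain at most 2 consonants).
Each unlicensed consonant becomes the onset of a new syllable: /θ/ → /θi/, /h/ → /hi/.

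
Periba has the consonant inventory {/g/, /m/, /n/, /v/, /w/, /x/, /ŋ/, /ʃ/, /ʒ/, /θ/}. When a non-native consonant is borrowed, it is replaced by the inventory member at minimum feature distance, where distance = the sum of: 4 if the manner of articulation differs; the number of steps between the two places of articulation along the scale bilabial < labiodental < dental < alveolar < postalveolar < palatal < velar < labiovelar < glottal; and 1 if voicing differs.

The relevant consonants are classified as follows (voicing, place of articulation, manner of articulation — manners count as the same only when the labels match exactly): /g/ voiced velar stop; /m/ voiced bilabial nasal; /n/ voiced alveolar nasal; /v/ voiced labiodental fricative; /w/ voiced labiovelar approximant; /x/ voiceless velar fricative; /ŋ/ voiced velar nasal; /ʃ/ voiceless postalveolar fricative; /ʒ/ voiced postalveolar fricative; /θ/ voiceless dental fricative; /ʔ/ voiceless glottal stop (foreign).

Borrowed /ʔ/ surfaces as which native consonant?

g

/g/ is closest: same manner (stop), place distance 2 (glottal→velar), voicing differs (+1); total 3. Next closest is /w/ at distance 6.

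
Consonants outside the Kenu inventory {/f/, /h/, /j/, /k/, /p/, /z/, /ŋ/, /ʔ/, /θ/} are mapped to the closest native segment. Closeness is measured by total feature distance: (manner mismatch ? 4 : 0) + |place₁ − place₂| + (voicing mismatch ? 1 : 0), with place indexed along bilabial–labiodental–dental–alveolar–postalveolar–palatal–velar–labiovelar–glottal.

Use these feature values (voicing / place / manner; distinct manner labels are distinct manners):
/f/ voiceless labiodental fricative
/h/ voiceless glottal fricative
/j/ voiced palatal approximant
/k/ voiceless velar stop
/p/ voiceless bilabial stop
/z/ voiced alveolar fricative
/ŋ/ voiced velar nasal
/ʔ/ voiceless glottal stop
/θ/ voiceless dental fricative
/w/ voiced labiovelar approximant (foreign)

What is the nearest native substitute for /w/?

j

/j/ is closest: same manner (approximant), place distance 2 (labiovelar→palatal), same voicing; total 2. Next closest is /ŋ/ at distance 5.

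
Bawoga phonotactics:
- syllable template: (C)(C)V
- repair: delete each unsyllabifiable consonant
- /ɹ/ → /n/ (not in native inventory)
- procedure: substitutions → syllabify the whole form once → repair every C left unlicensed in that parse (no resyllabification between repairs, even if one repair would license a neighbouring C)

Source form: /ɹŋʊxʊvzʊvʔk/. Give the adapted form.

nŋʊxʊvzʊ

Substitution: /ɹ/ → /n/, giving /nŋʊxʊvzʊvʔk/.
Under (C)(C)V, the unsyllabifiable consonants are /v/, /ʔ/, /k/ (no codas are permitted; onsets may contain at most 2 consonants).
Deleting the stranded consonants removes /v/, /ʔ/, /k/.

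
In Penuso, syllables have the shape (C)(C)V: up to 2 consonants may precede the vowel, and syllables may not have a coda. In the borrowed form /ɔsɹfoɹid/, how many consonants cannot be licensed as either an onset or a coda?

2

Under (C)(C)V, the unsyllabifiable consonants are /s/, /d/ (no codas are permitted; onsets may contain at most 2 consonants).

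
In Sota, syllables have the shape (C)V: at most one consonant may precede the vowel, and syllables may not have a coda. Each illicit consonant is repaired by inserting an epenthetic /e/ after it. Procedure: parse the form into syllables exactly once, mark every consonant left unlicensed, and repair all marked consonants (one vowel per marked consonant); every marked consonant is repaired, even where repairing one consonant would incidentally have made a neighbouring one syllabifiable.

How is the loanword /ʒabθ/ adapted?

ʒabeθe

The consonants /b/, /θ/ cannot be parsed into a legal (C)V syllable (no codas are permitted; onsets are limited to one consonant).
Each unlicensed consonant becomes the onset of a new syllable: /b/ → /be/, /θ/ → /θe/.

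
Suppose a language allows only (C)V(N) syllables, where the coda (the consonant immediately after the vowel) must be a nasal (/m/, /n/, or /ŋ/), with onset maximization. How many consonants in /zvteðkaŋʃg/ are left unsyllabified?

Syllabifying with onset maximization leaves /z/, /v/, /ð/, /ʃ/, /g/ stranded (only a nasal (/m/, /n/, or /ŋ/) is licensed in coda position; onsets are limited to one consonant).

5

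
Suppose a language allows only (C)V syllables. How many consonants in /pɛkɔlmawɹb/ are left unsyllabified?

Syllabifying with onset maximization leaves /l/, /w/, /ɹ/, /b/ stranded (no codas are permitted; onsets are limited to one consonant).

4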